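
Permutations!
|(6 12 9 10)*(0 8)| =4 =|(0 8)(6 12 9 10)|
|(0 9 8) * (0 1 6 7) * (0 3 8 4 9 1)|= 6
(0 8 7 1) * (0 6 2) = (0 8 7 1 6 2) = [8, 6, 0, 3, 4, 5, 2, 1, 7]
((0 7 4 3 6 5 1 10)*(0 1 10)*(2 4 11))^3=(0 2 6 1 11 3 10 7 4 5)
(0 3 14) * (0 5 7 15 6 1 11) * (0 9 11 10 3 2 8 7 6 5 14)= (0 2 8 7 15 5 6 1 10 3)(9 11)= [2, 10, 8, 0, 4, 6, 1, 15, 7, 11, 3, 9, 12, 13, 14, 5]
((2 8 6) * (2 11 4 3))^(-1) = (2 3 4 11 6 8) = ((2 8 6 11 4 3))^(-1)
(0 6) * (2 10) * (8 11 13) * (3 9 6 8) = (0 8 11 13 3 9 6)(2 10) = [8, 1, 10, 9, 4, 5, 0, 7, 11, 6, 2, 13, 12, 3]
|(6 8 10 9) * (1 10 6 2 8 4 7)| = 8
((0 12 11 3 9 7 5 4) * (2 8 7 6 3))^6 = ((0 12 11 2 8 7 5 4)(3 9 6))^6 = (0 5 8 11)(2 12 4 7)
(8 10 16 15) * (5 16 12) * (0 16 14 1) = (0 16 15 8 10 12 5 14 1) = [16, 0, 2, 3, 4, 14, 6, 7, 10, 9, 12, 11, 5, 13, 1, 8, 15]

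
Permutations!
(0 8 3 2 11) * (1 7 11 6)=(0 8 3 2 6 1 7 11)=[8, 7, 6, 2, 4, 5, 1, 11, 3, 9, 10, 0]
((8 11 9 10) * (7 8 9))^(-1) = (7 11 8)(9 10) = ((7 8 11)(9 10))^(-1)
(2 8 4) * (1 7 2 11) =(1 7 2 8 4 11) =[0, 7, 8, 3, 11, 5, 6, 2, 4, 9, 10, 1]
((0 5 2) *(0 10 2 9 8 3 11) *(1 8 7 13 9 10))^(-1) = ((0 5 10 2 1 8 3 11)(7 13 9))^(-1) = (0 11 3 8 1 2 10 5)(7 9 13)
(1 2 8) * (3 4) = (1 2 8)(3 4) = [0, 2, 8, 4, 3, 5, 6, 7, 1]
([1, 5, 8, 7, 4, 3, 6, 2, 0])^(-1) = [8, 0, 7, 5, 4, 1, 6, 3, 2]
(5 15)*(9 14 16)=(5 15)(9 14 16)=[0, 1, 2, 3, 4, 15, 6, 7, 8, 14, 10, 11, 12, 13, 16, 5, 9]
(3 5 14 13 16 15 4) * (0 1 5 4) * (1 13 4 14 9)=(0 13 16 15)(1 5 9)(3 14 4)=[13, 5, 2, 14, 3, 9, 6, 7, 8, 1, 10, 11, 12, 16, 4, 0, 15]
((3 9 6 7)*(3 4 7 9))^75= (4 7)(6 9)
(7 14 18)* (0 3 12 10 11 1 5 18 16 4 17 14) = (0 3 12 10 11 1 5 18 7)(4 17 14 16) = [3, 5, 2, 12, 17, 18, 6, 0, 8, 9, 11, 1, 10, 13, 16, 15, 4, 14, 7]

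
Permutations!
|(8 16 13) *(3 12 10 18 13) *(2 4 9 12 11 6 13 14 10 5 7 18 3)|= 15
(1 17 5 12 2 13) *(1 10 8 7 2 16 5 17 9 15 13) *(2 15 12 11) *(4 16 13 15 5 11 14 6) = (17)(1 9 12 13 10 8 7 5 14 6 4 16 11 2) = [0, 9, 1, 3, 16, 14, 4, 5, 7, 12, 8, 2, 13, 10, 6, 15, 11, 17]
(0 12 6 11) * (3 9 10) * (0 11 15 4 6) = (0 12)(3 9 10)(4 6 15) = [12, 1, 2, 9, 6, 5, 15, 7, 8, 10, 3, 11, 0, 13, 14, 4]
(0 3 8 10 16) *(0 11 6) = (0 3 8 10 16 11 6) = [3, 1, 2, 8, 4, 5, 0, 7, 10, 9, 16, 6, 12, 13, 14, 15, 11]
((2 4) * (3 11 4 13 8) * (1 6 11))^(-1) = ((1 6 11 4 2 13 8 3))^(-1) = (1 3 8 13 2 4 11 6)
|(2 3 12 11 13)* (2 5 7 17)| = |(2 3 12 11 13 5 7 17)| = 8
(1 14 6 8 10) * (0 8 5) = (0 8 10 1 14 6 5) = [8, 14, 2, 3, 4, 0, 5, 7, 10, 9, 1, 11, 12, 13, 6]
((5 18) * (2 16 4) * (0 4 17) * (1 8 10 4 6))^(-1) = ((0 6 1 8 10 4 2 16 17)(5 18))^(-1) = (0 17 16 2 4 10 8 1 6)(5 18)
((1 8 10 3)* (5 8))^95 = ((1 5 8 10 3))^95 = (10)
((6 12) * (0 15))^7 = ((0 15)(6 12))^7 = (0 15)(6 12)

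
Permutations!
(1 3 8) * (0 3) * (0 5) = (0 3 8 1 5) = [3, 5, 2, 8, 4, 0, 6, 7, 1]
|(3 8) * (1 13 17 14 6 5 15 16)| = |(1 13 17 14 6 5 15 16)(3 8)| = 8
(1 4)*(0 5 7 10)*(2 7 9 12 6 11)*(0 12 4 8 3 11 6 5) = (1 8 3 11 2 7 10 12 5 9 4) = [0, 8, 7, 11, 1, 9, 6, 10, 3, 4, 12, 2, 5]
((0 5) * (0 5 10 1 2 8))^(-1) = (0 8 2 1 10)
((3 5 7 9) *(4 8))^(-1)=((3 5 7 9)(4 8))^(-1)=(3 9 7 5)(4 8)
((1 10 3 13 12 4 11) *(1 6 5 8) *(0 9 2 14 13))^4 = (0 13 6 10 2 4 8)(1 9 12 5 3 14 11)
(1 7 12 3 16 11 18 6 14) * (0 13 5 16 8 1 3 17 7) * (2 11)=[13, 0, 11, 8, 4, 16, 14, 12, 1, 9, 10, 18, 17, 5, 3, 15, 2, 7, 6]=(0 13 5 16 2 11 18 6 14 3 8 1)(7 12 17)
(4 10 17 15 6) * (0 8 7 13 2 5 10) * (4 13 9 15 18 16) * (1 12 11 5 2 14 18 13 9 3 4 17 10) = (0 8 7 3 4)(1 12 11 5)(6 9 15)(13 14 18 16 17) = [8, 12, 2, 4, 0, 1, 9, 3, 7, 15, 10, 5, 11, 14, 18, 6, 17, 13, 16]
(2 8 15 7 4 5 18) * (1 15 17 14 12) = (1 15 7 4 5 18 2 8 17 14 12) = [0, 15, 8, 3, 5, 18, 6, 4, 17, 9, 10, 11, 1, 13, 12, 7, 16, 14, 2]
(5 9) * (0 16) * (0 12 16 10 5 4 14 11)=(0 10 5 9 4 14 11)(12 16)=[10, 1, 2, 3, 14, 9, 6, 7, 8, 4, 5, 0, 16, 13, 11, 15, 12]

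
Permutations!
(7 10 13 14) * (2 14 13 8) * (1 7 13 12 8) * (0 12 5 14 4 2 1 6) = [12, 7, 4, 3, 2, 14, 0, 10, 1, 9, 6, 11, 8, 5, 13] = (0 12 8 1 7 10 6)(2 4)(5 14 13)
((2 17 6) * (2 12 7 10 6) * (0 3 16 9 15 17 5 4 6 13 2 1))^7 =((0 3 16 9 15 17 1)(2 5 4 6 12 7 10 13))^7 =(17)(2 13 10 7 12 6 4 5)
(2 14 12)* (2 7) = (2 14 12 7) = [0, 1, 14, 3, 4, 5, 6, 2, 8, 9, 10, 11, 7, 13, 12]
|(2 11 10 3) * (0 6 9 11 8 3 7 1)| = 21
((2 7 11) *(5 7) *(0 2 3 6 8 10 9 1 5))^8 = ((0 2)(1 5 7 11 3 6 8 10 9))^8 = (1 9 10 8 6 3 11 7 5)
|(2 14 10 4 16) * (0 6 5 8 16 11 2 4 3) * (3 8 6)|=14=|(0 3)(2 14 10 8 16 4 11)(5 6)|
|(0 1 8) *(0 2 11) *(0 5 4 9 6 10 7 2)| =24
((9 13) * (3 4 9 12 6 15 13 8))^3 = (3 8 9 4)(6 12 13 15)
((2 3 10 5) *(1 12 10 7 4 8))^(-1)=(1 8 4 7 3 2 5 10 12)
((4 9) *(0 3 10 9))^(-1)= (0 4 9 10 3)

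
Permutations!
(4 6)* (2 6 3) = (2 6 4 3) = [0, 1, 6, 2, 3, 5, 4]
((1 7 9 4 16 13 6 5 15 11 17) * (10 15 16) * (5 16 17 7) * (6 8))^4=((1 5 17)(4 10 15 11 7 9)(6 16 13 8))^4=(1 5 17)(4 7 15)(9 11 10)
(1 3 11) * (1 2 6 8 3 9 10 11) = [0, 9, 6, 1, 4, 5, 8, 7, 3, 10, 11, 2] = (1 9 10 11 2 6 8 3)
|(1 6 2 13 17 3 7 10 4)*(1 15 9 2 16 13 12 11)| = |(1 6 16 13 17 3 7 10 4 15 9 2 12 11)| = 14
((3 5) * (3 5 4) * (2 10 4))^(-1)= (2 3 4 10)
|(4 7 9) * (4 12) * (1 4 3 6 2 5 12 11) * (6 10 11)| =|(1 4 7 9 6 2 5 12 3 10 11)| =11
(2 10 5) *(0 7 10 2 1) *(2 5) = (0 7 10 2 5 1) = [7, 0, 5, 3, 4, 1, 6, 10, 8, 9, 2]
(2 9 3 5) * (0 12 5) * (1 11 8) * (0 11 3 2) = (0 12 5)(1 3 11 8)(2 9) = [12, 3, 9, 11, 4, 0, 6, 7, 1, 2, 10, 8, 5]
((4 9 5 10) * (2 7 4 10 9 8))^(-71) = (10)(2 7 4 8)(5 9) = ((10)(2 7 4 8)(5 9))^(-71)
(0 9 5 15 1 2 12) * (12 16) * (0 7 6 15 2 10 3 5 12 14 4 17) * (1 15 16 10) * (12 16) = [9, 1, 10, 5, 17, 2, 12, 6, 8, 16, 3, 11, 7, 13, 4, 15, 14, 0] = (0 9 16 14 4 17)(2 10 3 5)(6 12 7)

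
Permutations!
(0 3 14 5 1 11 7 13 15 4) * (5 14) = (0 3 5 1 11 7 13 15 4) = [3, 11, 2, 5, 0, 1, 6, 13, 8, 9, 10, 7, 12, 15, 14, 4]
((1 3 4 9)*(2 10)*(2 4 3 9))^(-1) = ((1 9)(2 10 4))^(-1) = (1 9)(2 4 10)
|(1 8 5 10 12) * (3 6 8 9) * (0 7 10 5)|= 9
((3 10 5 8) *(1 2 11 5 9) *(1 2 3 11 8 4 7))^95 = ((1 3 10 9 2 8 11 5 4 7))^95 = (1 8)(2 7)(3 11)(4 9)(5 10)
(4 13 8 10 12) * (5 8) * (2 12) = [0, 1, 12, 3, 13, 8, 6, 7, 10, 9, 2, 11, 4, 5] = (2 12 4 13 5 8 10)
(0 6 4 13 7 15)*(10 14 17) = [6, 1, 2, 3, 13, 5, 4, 15, 8, 9, 14, 11, 12, 7, 17, 0, 16, 10] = (0 6 4 13 7 15)(10 14 17)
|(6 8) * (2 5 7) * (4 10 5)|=|(2 4 10 5 7)(6 8)|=10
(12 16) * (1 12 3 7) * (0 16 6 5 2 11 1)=(0 16 3 7)(1 12 6 5 2 11)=[16, 12, 11, 7, 4, 2, 5, 0, 8, 9, 10, 1, 6, 13, 14, 15, 3]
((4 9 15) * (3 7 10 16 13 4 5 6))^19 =(3 6 5 15 9 4 13 16 10 7)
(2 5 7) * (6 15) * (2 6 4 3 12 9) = (2 5 7 6 15 4 3 12 9) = [0, 1, 5, 12, 3, 7, 15, 6, 8, 2, 10, 11, 9, 13, 14, 4]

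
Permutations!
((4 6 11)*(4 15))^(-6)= (4 11)(6 15)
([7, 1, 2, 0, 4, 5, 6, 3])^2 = (0 3 7)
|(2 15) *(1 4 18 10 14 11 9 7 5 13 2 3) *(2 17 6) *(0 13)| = |(0 13 17 6 2 15 3 1 4 18 10 14 11 9 7 5)| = 16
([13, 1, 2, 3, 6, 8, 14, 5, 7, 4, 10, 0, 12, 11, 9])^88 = [13, 1, 2, 3, 4, 8, 6, 5, 7, 9, 10, 0, 12, 11, 14]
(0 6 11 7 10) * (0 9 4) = (0 6 11 7 10 9 4) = [6, 1, 2, 3, 0, 5, 11, 10, 8, 4, 9, 7]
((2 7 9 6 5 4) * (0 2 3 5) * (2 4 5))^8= ((0 4 3 2 7 9 6))^8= (0 4 3 2 7 9 6)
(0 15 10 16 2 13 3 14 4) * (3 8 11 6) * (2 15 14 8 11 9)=(0 14 4)(2 13 11 6 3 8 9)(10 16 15)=[14, 1, 13, 8, 0, 5, 3, 7, 9, 2, 16, 6, 12, 11, 4, 10, 15]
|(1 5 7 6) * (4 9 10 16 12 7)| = |(1 5 4 9 10 16 12 7 6)| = 9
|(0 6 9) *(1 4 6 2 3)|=7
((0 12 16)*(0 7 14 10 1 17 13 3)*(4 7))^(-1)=((0 12 16 4 7 14 10 1 17 13 3))^(-1)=(0 3 13 17 1 10 14 7 4 16 12)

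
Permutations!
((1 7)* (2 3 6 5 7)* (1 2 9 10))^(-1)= (1 10 9)(2 7 5 6 3)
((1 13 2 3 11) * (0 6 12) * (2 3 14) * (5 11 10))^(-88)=(14)(0 12 6)(1 3 5)(10 11 13)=((0 6 12)(1 13 3 10 5 11)(2 14))^(-88)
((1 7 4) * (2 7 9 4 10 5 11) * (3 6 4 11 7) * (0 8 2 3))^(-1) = ((0 8 2)(1 9 11 3 6 4)(5 7 10))^(-1) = (0 2 8)(1 4 6 3 11 9)(5 10 7)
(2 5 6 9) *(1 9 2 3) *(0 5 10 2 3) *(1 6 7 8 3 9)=[5, 1, 10, 6, 4, 7, 9, 8, 3, 0, 2]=(0 5 7 8 3 6 9)(2 10)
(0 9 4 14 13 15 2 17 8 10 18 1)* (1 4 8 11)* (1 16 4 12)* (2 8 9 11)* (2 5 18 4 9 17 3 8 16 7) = (0 11 7 2 3 8 10 4 14 13 15 16 9 17 5 18 12 1) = [11, 0, 3, 8, 14, 18, 6, 2, 10, 17, 4, 7, 1, 15, 13, 16, 9, 5, 12]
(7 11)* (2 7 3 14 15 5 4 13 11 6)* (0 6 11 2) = (0 6)(2 7 11 3 14 15 5 4 13) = [6, 1, 7, 14, 13, 4, 0, 11, 8, 9, 10, 3, 12, 2, 15, 5]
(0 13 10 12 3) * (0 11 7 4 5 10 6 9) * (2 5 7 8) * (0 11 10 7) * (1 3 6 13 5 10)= (13)(0 5 7 4)(1 3)(2 10 12 6 9 11 8)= [5, 3, 10, 1, 0, 7, 9, 4, 2, 11, 12, 8, 6, 13]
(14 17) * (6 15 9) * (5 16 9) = (5 16 9 6 15)(14 17) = [0, 1, 2, 3, 4, 16, 15, 7, 8, 6, 10, 11, 12, 13, 17, 5, 9, 14]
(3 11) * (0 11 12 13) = (0 11 3 12 13) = [11, 1, 2, 12, 4, 5, 6, 7, 8, 9, 10, 3, 13, 0]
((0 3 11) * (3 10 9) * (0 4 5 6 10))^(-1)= ((3 11 4 5 6 10 9))^(-1)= (3 9 10 6 5 4 11)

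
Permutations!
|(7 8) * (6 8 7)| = |(6 8)| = 2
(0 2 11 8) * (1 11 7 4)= (0 2 7 4 1 11 8)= [2, 11, 7, 3, 1, 5, 6, 4, 0, 9, 10, 8]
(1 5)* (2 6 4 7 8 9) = (1 5)(2 6 4 7 8 9) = [0, 5, 6, 3, 7, 1, 4, 8, 9, 2]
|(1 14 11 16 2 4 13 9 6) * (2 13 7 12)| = 28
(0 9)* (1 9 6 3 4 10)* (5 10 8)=(0 6 3 4 8 5 10 1 9)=[6, 9, 2, 4, 8, 10, 3, 7, 5, 0, 1]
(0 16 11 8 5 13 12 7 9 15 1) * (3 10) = (0 16 11 8 5 13 12 7 9 15 1)(3 10) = [16, 0, 2, 10, 4, 13, 6, 9, 5, 15, 3, 8, 7, 12, 14, 1, 11]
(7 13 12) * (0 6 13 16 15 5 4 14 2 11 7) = (0 6 13 12)(2 11 7 16 15 5 4 14) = [6, 1, 11, 3, 14, 4, 13, 16, 8, 9, 10, 7, 0, 12, 2, 5, 15]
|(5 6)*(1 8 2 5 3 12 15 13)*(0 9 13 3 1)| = 15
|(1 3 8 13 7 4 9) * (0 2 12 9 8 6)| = 28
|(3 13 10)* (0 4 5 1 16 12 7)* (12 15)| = |(0 4 5 1 16 15 12 7)(3 13 10)| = 24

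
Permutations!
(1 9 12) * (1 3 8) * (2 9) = [0, 2, 9, 8, 4, 5, 6, 7, 1, 12, 10, 11, 3] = (1 2 9 12 3 8)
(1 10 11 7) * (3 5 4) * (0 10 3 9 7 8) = [10, 3, 2, 5, 9, 4, 6, 1, 0, 7, 11, 8] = (0 10 11 8)(1 3 5 4 9 7)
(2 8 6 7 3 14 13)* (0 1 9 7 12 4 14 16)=(0 1 9 7 3 16)(2 8 6 12 4 14 13)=[1, 9, 8, 16, 14, 5, 12, 3, 6, 7, 10, 11, 4, 2, 13, 15, 0]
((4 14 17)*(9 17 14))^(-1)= ((4 9 17))^(-1)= (4 17 9)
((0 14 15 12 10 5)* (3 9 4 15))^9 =((0 14 3 9 4 15 12 10 5))^9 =(15)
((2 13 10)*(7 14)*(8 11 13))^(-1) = (2 10 13 11 8)(7 14)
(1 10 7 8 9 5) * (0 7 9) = (0 7 8)(1 10 9 5) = [7, 10, 2, 3, 4, 1, 6, 8, 0, 5, 9]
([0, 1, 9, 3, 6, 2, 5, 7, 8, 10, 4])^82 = (2 6 10)(4 9 5)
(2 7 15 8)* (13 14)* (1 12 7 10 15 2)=(1 12 7 2 10 15 8)(13 14)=[0, 12, 10, 3, 4, 5, 6, 2, 1, 9, 15, 11, 7, 14, 13, 8]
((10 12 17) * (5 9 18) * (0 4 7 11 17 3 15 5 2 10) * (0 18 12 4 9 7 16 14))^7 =((0 9 12 3 15 5 7 11 17 18 2 10 4 16 14))^7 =(0 11 14 7 16 5 4 15 10 3 2 12 18 9 17)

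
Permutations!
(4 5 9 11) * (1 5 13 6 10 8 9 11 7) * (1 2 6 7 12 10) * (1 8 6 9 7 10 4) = (1 5 11)(2 9 12 4 13 10 6 8 7) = [0, 5, 9, 3, 13, 11, 8, 2, 7, 12, 6, 1, 4, 10]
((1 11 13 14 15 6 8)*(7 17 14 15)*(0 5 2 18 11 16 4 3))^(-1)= ((0 5 2 18 11 13 15 6 8 1 16 4 3)(7 17 14))^(-1)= (0 3 4 16 1 8 6 15 13 11 18 2 5)(7 14 17)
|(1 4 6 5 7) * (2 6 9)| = 7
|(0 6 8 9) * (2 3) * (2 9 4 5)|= 8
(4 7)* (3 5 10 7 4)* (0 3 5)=(0 3)(5 10 7)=[3, 1, 2, 0, 4, 10, 6, 5, 8, 9, 7]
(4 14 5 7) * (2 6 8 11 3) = (2 6 8 11 3)(4 14 5 7) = [0, 1, 6, 2, 14, 7, 8, 4, 11, 9, 10, 3, 12, 13, 5]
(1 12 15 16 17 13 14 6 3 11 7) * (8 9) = (1 12 15 16 17 13 14 6 3 11 7)(8 9) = [0, 12, 2, 11, 4, 5, 3, 1, 9, 8, 10, 7, 15, 14, 6, 16, 17, 13]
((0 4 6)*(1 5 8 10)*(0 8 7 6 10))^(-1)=(0 8 6 7 5 1 10 4)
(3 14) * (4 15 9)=[0, 1, 2, 14, 15, 5, 6, 7, 8, 4, 10, 11, 12, 13, 3, 9]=(3 14)(4 15 9)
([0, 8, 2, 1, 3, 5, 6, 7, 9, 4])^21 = [0, 8, 2, 1, 3, 5, 6, 7, 9, 4]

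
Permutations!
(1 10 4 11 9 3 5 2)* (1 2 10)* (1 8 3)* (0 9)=(0 9 1 8 3 5 10 4 11)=[9, 8, 2, 5, 11, 10, 6, 7, 3, 1, 4, 0]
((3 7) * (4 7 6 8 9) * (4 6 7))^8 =(6 9 8)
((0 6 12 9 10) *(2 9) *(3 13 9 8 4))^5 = (0 4)(2 9)(3 6)(8 10)(12 13)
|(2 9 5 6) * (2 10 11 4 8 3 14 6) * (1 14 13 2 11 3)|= 12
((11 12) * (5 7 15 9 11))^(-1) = ((5 7 15 9 11 12))^(-1) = (5 12 11 9 15 7)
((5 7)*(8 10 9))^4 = (8 10 9)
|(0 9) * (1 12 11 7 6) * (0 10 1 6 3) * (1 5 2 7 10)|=10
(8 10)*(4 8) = (4 8 10) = [0, 1, 2, 3, 8, 5, 6, 7, 10, 9, 4]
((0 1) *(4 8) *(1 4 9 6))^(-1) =((0 4 8 9 6 1))^(-1) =(0 1 6 9 8 4)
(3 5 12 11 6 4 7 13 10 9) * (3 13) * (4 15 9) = (3 5 12 11 6 15 9 13 10 4 7) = [0, 1, 2, 5, 7, 12, 15, 3, 8, 13, 4, 6, 11, 10, 14, 9]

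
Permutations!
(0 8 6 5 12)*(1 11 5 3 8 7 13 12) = (0 7 13 12)(1 11 5)(3 8 6) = [7, 11, 2, 8, 4, 1, 3, 13, 6, 9, 10, 5, 0, 12]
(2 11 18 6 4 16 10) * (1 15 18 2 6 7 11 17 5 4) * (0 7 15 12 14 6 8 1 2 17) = (0 7 11 17 5 4 16 10 8 1 12 14 6 2)(15 18) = [7, 12, 0, 3, 16, 4, 2, 11, 1, 9, 8, 17, 14, 13, 6, 18, 10, 5, 15]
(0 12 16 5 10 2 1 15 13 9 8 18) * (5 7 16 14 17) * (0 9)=(0 12 14 17 5 10 2 1 15 13)(7 16)(8 18 9)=[12, 15, 1, 3, 4, 10, 6, 16, 18, 8, 2, 11, 14, 0, 17, 13, 7, 5, 9]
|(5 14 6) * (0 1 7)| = |(0 1 7)(5 14 6)| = 3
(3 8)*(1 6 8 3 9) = (1 6 8 9) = [0, 6, 2, 3, 4, 5, 8, 7, 9, 1]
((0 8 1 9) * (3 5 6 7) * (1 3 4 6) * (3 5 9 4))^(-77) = ((0 8 5 1 4 6 7 3 9))^(-77) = (0 4 9 1 3 5 7 8 6)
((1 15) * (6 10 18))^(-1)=(1 15)(6 18 10)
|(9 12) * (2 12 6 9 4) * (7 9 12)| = 6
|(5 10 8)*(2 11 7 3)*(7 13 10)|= 8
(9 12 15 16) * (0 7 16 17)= [7, 1, 2, 3, 4, 5, 6, 16, 8, 12, 10, 11, 15, 13, 14, 17, 9, 0]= (0 7 16 9 12 15 17)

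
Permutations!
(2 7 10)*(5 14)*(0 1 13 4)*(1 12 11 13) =(0 12 11 13 4)(2 7 10)(5 14) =[12, 1, 7, 3, 0, 14, 6, 10, 8, 9, 2, 13, 11, 4, 5]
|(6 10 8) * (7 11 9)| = |(6 10 8)(7 11 9)| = 3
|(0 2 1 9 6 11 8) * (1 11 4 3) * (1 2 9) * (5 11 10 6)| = |(0 9 5 11 8)(2 10 6 4 3)| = 5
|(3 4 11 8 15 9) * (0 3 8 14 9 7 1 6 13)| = |(0 3 4 11 14 9 8 15 7 1 6 13)| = 12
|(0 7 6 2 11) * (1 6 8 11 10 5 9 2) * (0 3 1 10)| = 11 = |(0 7 8 11 3 1 6 10 5 9 2)|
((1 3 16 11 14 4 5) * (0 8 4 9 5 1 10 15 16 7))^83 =((0 8 4 1 3 7)(5 10 15 16 11 14 9))^83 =(0 7 3 1 4 8)(5 9 14 11 16 15 10)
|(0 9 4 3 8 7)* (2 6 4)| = 8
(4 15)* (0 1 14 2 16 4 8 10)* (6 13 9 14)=[1, 6, 16, 3, 15, 5, 13, 7, 10, 14, 0, 11, 12, 9, 2, 8, 4]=(0 1 6 13 9 14 2 16 4 15 8 10)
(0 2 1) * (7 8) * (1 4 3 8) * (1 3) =(0 2 4 1)(3 8 7) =[2, 0, 4, 8, 1, 5, 6, 3, 7]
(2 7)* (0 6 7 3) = (0 6 7 2 3) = [6, 1, 3, 0, 4, 5, 7, 2]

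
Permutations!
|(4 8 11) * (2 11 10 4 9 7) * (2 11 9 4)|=|(2 9 7 11 4 8 10)|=7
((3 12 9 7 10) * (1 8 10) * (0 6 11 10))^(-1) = (0 8 1 7 9 12 3 10 11 6)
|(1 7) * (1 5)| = 3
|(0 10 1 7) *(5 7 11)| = 6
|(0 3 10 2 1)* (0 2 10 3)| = |(10)(1 2)| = 2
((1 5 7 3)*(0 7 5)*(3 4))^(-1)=((0 7 4 3 1))^(-1)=(0 1 3 4 7)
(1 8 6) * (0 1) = [1, 8, 2, 3, 4, 5, 0, 7, 6] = (0 1 8 6)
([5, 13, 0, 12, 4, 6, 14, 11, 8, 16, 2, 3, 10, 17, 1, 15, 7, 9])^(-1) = [2, 14, 10, 11, 4, 0, 5, 16, 8, 17, 12, 7, 3, 1, 6, 15, 9, 13]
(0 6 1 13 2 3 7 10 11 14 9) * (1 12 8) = (0 6 12 8 1 13 2 3 7 10 11 14 9) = [6, 13, 3, 7, 4, 5, 12, 10, 1, 0, 11, 14, 8, 2, 9]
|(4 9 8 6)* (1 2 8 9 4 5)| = 5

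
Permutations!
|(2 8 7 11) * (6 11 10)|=6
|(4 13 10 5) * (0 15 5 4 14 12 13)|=8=|(0 15 5 14 12 13 10 4)|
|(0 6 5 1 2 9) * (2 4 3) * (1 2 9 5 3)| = 4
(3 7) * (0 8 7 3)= (0 8 7)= [8, 1, 2, 3, 4, 5, 6, 0, 7]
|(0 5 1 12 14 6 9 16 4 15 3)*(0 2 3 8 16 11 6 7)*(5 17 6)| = 20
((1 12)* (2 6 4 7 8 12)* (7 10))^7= ((1 2 6 4 10 7 8 12))^7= (1 12 8 7 10 4 6 2)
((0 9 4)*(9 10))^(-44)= ((0 10 9 4))^(-44)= (10)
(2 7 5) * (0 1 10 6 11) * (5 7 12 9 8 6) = (0 1 10 5 2 12 9 8 6 11) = [1, 10, 12, 3, 4, 2, 11, 7, 6, 8, 5, 0, 9]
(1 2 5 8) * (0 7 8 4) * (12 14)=(0 7 8 1 2 5 4)(12 14)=[7, 2, 5, 3, 0, 4, 6, 8, 1, 9, 10, 11, 14, 13, 12]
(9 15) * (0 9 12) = (0 9 15 12) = [9, 1, 2, 3, 4, 5, 6, 7, 8, 15, 10, 11, 0, 13, 14, 12]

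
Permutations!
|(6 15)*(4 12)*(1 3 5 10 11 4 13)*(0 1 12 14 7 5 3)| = |(0 1)(4 14 7 5 10 11)(6 15)(12 13)| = 6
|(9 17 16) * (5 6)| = 6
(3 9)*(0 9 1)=(0 9 3 1)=[9, 0, 2, 1, 4, 5, 6, 7, 8, 3]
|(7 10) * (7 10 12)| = 2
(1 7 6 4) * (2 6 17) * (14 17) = (1 7 14 17 2 6 4) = [0, 7, 6, 3, 1, 5, 4, 14, 8, 9, 10, 11, 12, 13, 17, 15, 16, 2]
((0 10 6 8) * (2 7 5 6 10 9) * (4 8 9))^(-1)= ((10)(0 4 8)(2 7 5 6 9))^(-1)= (10)(0 8 4)(2 9 6 5 7)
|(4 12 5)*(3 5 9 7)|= |(3 5 4 12 9 7)|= 6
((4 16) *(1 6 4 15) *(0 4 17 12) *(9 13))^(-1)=((0 4 16 15 1 6 17 12)(9 13))^(-1)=(0 12 17 6 1 15 16 4)(9 13)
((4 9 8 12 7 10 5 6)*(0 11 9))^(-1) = (0 4 6 5 10 7 12 8 9 11)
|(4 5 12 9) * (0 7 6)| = 12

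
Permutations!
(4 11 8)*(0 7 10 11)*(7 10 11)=(0 10 7 11 8 4)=[10, 1, 2, 3, 0, 5, 6, 11, 4, 9, 7, 8]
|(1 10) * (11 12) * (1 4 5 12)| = |(1 10 4 5 12 11)| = 6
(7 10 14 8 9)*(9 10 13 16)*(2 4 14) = (2 4 14 8 10)(7 13 16 9) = [0, 1, 4, 3, 14, 5, 6, 13, 10, 7, 2, 11, 12, 16, 8, 15, 9]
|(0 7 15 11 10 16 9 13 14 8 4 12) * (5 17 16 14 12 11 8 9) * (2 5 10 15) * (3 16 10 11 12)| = |(0 7 2 5 17 10 14 9 13 3 16 11 15 8 4 12)| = 16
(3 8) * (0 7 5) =(0 7 5)(3 8) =[7, 1, 2, 8, 4, 0, 6, 5, 3]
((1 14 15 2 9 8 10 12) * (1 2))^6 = (15)(2 9 8 10 12)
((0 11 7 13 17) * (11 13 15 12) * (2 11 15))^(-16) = (0 17 13)(2 7 11)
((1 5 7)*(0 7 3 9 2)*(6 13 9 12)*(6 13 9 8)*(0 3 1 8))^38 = ((0 7 8 6 9 2 3 12 13)(1 5))^38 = (0 8 9 3 13 7 6 2 12)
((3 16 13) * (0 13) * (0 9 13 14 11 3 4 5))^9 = (16)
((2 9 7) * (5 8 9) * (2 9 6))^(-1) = (2 6 8 5)(7 9)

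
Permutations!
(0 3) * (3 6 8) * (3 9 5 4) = (0 6 8 9 5 4 3) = [6, 1, 2, 0, 3, 4, 8, 7, 9, 5]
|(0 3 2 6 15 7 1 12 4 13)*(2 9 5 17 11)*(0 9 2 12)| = |(0 3 2 6 15 7 1)(4 13 9 5 17 11 12)| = 7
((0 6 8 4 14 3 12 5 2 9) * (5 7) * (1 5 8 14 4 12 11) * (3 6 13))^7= (0 9 2 5 1 11 3 13)(6 14)(7 8 12)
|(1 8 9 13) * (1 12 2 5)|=7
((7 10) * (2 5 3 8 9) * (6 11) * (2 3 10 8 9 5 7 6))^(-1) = ((2 7 8 5 10 6 11)(3 9))^(-1) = (2 11 6 10 5 8 7)(3 9)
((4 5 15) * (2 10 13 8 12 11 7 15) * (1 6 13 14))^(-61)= (1 12 4 14 8 15 10 13 7 2 6 11 5)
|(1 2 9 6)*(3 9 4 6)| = 4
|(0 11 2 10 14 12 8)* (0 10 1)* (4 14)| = 20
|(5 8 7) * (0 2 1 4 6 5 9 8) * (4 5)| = 12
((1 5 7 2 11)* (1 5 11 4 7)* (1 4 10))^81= (1 7 11 2 5 10 4)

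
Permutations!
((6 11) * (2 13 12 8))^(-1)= ((2 13 12 8)(6 11))^(-1)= (2 8 12 13)(6 11)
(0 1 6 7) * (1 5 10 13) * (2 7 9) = (0 5 10 13 1 6 9 2 7) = [5, 6, 7, 3, 4, 10, 9, 0, 8, 2, 13, 11, 12, 1]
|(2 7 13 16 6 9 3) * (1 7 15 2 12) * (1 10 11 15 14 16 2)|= |(1 7 13 2 14 16 6 9 3 12 10 11 15)|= 13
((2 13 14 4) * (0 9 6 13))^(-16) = (0 4 13 9 2 14 6)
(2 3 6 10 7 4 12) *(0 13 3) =(0 13 3 6 10 7 4 12 2) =[13, 1, 0, 6, 12, 5, 10, 4, 8, 9, 7, 11, 2, 3]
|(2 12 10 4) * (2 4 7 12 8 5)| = 3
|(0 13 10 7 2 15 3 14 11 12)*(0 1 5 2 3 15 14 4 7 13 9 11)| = 24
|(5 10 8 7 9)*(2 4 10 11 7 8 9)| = 7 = |(2 4 10 9 5 11 7)|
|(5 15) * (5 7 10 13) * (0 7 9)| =|(0 7 10 13 5 15 9)| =7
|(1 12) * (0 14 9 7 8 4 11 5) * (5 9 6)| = 20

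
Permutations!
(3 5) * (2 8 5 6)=(2 8 5 3 6)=[0, 1, 8, 6, 4, 3, 2, 7, 5]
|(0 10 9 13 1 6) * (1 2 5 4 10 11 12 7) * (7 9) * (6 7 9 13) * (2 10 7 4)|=42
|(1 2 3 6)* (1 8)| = 5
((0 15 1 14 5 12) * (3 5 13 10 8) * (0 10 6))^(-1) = (0 6 13 14 1 15)(3 8 10 12 5)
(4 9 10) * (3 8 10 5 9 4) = (3 8 10)(5 9) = [0, 1, 2, 8, 4, 9, 6, 7, 10, 5, 3]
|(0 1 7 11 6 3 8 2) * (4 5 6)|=|(0 1 7 11 4 5 6 3 8 2)|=10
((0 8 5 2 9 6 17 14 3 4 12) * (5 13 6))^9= (17)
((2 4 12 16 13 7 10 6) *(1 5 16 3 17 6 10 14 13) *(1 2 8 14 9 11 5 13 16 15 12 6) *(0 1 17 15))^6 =((17)(0 1 13 7 9 11 5)(2 4 6 8 14 16)(3 15 12))^6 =(17)(0 5 11 9 7 13 1)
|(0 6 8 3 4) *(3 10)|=|(0 6 8 10 3 4)|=6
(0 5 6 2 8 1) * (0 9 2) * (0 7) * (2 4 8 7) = (0 5 6 2 7)(1 9 4 8) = [5, 9, 7, 3, 8, 6, 2, 0, 1, 4]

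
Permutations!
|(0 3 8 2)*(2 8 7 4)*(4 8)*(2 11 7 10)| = 4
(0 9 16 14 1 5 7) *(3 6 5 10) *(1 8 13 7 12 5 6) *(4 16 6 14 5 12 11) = (0 9 6 14 8 13 7)(1 10 3)(4 16 5 11) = [9, 10, 2, 1, 16, 11, 14, 0, 13, 6, 3, 4, 12, 7, 8, 15, 5]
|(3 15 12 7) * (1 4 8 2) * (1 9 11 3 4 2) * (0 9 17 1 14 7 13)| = 84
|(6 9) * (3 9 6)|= 2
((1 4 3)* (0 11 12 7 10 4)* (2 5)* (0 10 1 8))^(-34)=((0 11 12 7 1 10 4 3 8)(2 5))^(-34)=(0 12 1 4 8 11 7 10 3)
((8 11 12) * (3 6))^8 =((3 6)(8 11 12))^8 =(8 12 11)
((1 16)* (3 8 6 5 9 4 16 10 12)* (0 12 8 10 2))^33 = ((0 12 3 10 8 6 5 9 4 16 1 2))^33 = (0 16 5 10)(1 9 8 12)(2 4 6 3)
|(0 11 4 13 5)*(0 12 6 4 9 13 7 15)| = |(0 11 9 13 5 12 6 4 7 15)| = 10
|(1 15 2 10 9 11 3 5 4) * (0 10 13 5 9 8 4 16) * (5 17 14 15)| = |(0 10 8 4 1 5 16)(2 13 17 14 15)(3 9 11)| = 105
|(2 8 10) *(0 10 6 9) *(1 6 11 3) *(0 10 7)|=8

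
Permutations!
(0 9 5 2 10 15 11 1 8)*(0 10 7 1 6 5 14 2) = (0 9 14 2 7 1 8 10 15 11 6 5) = [9, 8, 7, 3, 4, 0, 5, 1, 10, 14, 15, 6, 12, 13, 2, 11]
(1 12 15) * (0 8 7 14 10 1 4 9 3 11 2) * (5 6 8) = (0 5 6 8 7 14 10 1 12 15 4 9 3 11 2) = [5, 12, 0, 11, 9, 6, 8, 14, 7, 3, 1, 2, 15, 13, 10, 4]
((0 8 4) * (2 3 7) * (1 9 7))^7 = ((0 8 4)(1 9 7 2 3))^7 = (0 8 4)(1 7 3 9 2)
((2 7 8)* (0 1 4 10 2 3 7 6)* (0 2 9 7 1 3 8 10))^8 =(7 9 10)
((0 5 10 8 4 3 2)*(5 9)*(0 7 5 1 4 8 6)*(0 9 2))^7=(0 1 10 2 4 6 7 3 9 5)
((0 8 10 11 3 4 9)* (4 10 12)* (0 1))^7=((0 8 12 4 9 1)(3 10 11))^7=(0 8 12 4 9 1)(3 10 11)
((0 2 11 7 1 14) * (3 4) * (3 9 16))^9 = ((0 2 11 7 1 14)(3 4 9 16))^9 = (0 7)(1 2)(3 4 9 16)(11 14)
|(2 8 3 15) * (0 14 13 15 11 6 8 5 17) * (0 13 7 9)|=20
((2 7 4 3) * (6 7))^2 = (2 7 3 6 4) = ((2 6 7 4 3))^2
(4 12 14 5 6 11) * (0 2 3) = (0 2 3)(4 12 14 5 6 11) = [2, 1, 3, 0, 12, 6, 11, 7, 8, 9, 10, 4, 14, 13, 5]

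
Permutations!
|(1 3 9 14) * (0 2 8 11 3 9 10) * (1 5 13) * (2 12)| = 35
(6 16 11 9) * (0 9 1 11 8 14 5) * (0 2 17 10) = (0 9 6 16 8 14 5 2 17 10)(1 11) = [9, 11, 17, 3, 4, 2, 16, 7, 14, 6, 0, 1, 12, 13, 5, 15, 8, 10]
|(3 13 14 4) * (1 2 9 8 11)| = 20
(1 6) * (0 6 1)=[6, 1, 2, 3, 4, 5, 0]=(0 6)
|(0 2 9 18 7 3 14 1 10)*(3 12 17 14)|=10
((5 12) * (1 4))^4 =(12)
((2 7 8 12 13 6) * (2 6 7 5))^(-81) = ((2 5)(7 8 12 13))^(-81) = (2 5)(7 13 12 8)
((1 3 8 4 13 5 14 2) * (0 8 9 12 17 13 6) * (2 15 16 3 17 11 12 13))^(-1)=(0 6 4 8)(1 2 17)(3 16 15 14 5 13 9)(11 12)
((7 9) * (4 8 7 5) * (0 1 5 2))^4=(0 8)(1 7)(2 4)(5 9)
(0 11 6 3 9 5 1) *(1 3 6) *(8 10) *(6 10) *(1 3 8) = (0 11 3 9 5 8 6 10 1) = [11, 0, 2, 9, 4, 8, 10, 7, 6, 5, 1, 3]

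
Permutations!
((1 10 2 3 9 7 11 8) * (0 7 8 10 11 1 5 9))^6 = (0 3 2 10 11 1 7)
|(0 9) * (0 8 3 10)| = |(0 9 8 3 10)| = 5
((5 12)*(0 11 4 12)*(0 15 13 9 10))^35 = (0 10 9 13 15 5 12 4 11)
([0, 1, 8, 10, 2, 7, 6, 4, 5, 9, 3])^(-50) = [0, 1, 2, 3, 4, 5, 6, 7, 8, 9, 10]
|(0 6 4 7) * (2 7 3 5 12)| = 8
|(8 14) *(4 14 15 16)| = 5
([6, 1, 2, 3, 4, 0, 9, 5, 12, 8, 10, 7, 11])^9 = (0 6 9 8 12 11 7 5)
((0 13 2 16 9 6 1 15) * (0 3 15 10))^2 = (0 2 9 1)(6 10 13 16)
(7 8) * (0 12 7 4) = [12, 1, 2, 3, 0, 5, 6, 8, 4, 9, 10, 11, 7] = (0 12 7 8 4)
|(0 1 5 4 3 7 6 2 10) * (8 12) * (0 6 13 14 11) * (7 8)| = |(0 1 5 4 3 8 12 7 13 14 11)(2 10 6)| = 33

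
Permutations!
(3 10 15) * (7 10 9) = (3 9 7 10 15) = [0, 1, 2, 9, 4, 5, 6, 10, 8, 7, 15, 11, 12, 13, 14, 3]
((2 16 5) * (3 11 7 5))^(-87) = (2 11)(3 5)(7 16)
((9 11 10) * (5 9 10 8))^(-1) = ((5 9 11 8))^(-1) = (5 8 11 9)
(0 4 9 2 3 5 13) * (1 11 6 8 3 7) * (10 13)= (0 4 9 2 7 1 11 6 8 3 5 10 13)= [4, 11, 7, 5, 9, 10, 8, 1, 3, 2, 13, 6, 12, 0]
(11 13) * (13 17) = (11 17 13) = [0, 1, 2, 3, 4, 5, 6, 7, 8, 9, 10, 17, 12, 11, 14, 15, 16, 13]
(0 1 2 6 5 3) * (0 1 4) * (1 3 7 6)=(0 4)(1 2)(5 7 6)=[4, 2, 1, 3, 0, 7, 5, 6]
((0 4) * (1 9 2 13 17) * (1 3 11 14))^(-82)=(1 11 17 2)(3 13 9 14)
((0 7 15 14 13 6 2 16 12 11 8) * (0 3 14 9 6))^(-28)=((0 7 15 9 6 2 16 12 11 8 3 14 13))^(-28)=(0 14 8 12 2 9 7 13 3 11 16 6 15)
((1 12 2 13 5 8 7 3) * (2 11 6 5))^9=((1 12 11 6 5 8 7 3)(2 13))^9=(1 12 11 6 5 8 7 3)(2 13)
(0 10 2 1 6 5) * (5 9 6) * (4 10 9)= (0 9 6 4 10 2 1 5)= [9, 5, 1, 3, 10, 0, 4, 7, 8, 6, 2]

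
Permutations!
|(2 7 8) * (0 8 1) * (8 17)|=6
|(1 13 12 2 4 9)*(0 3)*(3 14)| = 6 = |(0 14 3)(1 13 12 2 4 9)|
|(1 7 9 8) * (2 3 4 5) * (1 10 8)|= |(1 7 9)(2 3 4 5)(8 10)|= 12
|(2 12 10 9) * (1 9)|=|(1 9 2 12 10)|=5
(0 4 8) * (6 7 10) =(0 4 8)(6 7 10) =[4, 1, 2, 3, 8, 5, 7, 10, 0, 9, 6]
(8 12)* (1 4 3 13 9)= (1 4 3 13 9)(8 12)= [0, 4, 2, 13, 3, 5, 6, 7, 12, 1, 10, 11, 8, 9]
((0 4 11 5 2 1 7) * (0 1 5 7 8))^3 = (0 7)(1 4)(2 5)(8 11)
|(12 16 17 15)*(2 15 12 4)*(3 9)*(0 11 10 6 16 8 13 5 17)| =|(0 11 10 6 16)(2 15 4)(3 9)(5 17 12 8 13)| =30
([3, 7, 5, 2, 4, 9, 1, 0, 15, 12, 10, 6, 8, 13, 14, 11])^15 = (0 5 8 6)(1 3 9 15)(2 12 11 7)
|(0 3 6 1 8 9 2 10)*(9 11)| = |(0 3 6 1 8 11 9 2 10)| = 9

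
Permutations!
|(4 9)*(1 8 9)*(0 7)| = 4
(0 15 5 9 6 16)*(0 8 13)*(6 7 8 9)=[15, 1, 2, 3, 4, 6, 16, 8, 13, 7, 10, 11, 12, 0, 14, 5, 9]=(0 15 5 6 16 9 7 8 13)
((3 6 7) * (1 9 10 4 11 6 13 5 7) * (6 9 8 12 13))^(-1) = ((1 8 12 13 5 7 3 6)(4 11 9 10))^(-1) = (1 6 3 7 5 13 12 8)(4 10 9 11)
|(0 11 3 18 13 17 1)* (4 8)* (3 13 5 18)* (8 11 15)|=8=|(0 15 8 4 11 13 17 1)(5 18)|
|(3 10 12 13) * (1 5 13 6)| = 7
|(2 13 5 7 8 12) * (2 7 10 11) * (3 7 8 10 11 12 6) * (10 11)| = |(2 13 5 10 12 8 6 3 7 11)| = 10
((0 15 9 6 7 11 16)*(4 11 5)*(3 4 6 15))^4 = ((0 3 4 11 16)(5 6 7)(9 15))^4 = (0 16 11 4 3)(5 6 7)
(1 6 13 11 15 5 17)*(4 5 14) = [0, 6, 2, 3, 5, 17, 13, 7, 8, 9, 10, 15, 12, 11, 4, 14, 16, 1] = (1 6 13 11 15 14 4 5 17)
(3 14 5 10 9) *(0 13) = (0 13)(3 14 5 10 9) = [13, 1, 2, 14, 4, 10, 6, 7, 8, 3, 9, 11, 12, 0, 5]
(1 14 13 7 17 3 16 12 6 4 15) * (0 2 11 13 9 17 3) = (0 2 11 13 7 3 16 12 6 4 15 1 14 9 17) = [2, 14, 11, 16, 15, 5, 4, 3, 8, 17, 10, 13, 6, 7, 9, 1, 12, 0]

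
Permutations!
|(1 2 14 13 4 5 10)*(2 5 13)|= 6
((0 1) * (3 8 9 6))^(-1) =((0 1)(3 8 9 6))^(-1) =(0 1)(3 6 9 8)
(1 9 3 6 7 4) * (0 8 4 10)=(0 8 4 1 9 3 6 7 10)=[8, 9, 2, 6, 1, 5, 7, 10, 4, 3, 0]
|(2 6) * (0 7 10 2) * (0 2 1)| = |(0 7 10 1)(2 6)| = 4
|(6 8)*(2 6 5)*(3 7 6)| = 6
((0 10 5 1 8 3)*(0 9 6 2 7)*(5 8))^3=((0 10 8 3 9 6 2 7)(1 5))^3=(0 3 2 10 9 7 8 6)(1 5)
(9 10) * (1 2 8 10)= (1 2 8 10 9)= [0, 2, 8, 3, 4, 5, 6, 7, 10, 1, 9]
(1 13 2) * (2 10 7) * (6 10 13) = (13)(1 6 10 7 2) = [0, 6, 1, 3, 4, 5, 10, 2, 8, 9, 7, 11, 12, 13]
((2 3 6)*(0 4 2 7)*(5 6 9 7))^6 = ((0 4 2 3 9 7)(5 6))^6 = (9)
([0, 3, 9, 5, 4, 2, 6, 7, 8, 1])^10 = (9)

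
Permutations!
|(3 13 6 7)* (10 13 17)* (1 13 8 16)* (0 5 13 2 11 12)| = |(0 5 13 6 7 3 17 10 8 16 1 2 11 12)| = 14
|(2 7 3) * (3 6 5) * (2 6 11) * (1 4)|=|(1 4)(2 7 11)(3 6 5)|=6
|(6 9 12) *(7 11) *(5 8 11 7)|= |(5 8 11)(6 9 12)|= 3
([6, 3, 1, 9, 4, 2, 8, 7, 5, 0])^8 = (9)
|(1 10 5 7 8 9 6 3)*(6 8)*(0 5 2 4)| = 18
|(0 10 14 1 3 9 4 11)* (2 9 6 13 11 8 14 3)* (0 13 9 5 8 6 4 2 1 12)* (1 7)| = |(0 10 3 4 6 9 2 5 8 14 12)(1 7)(11 13)| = 22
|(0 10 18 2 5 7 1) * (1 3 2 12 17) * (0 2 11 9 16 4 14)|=15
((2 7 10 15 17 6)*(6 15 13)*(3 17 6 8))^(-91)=((2 7 10 13 8 3 17 15 6))^(-91)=(2 6 15 17 3 8 13 10 7)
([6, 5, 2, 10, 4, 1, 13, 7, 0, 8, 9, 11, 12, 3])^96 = (0 9 3 6 8 10 13)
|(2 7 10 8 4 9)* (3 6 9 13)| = |(2 7 10 8 4 13 3 6 9)| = 9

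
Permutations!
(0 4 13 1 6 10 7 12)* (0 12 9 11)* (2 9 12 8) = (0 4 13 1 6 10 7 12 8 2 9 11) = [4, 6, 9, 3, 13, 5, 10, 12, 2, 11, 7, 0, 8, 1]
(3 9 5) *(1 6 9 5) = [0, 6, 2, 5, 4, 3, 9, 7, 8, 1] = (1 6 9)(3 5)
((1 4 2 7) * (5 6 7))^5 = ((1 4 2 5 6 7))^5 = (1 7 6 5 2 4)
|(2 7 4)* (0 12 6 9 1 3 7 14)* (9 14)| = |(0 12 6 14)(1 3 7 4 2 9)| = 12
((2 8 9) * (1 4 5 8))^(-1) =((1 4 5 8 9 2))^(-1) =(1 2 9 8 5 4)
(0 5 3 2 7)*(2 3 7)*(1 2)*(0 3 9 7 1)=(0 5 1 2)(3 9 7)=[5, 2, 0, 9, 4, 1, 6, 3, 8, 7]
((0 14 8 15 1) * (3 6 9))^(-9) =((0 14 8 15 1)(3 6 9))^(-9) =(0 14 8 15 1)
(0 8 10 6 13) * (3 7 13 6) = (0 8 10 3 7 13) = [8, 1, 2, 7, 4, 5, 6, 13, 10, 9, 3, 11, 12, 0]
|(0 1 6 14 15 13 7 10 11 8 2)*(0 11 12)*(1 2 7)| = |(0 2 11 8 7 10 12)(1 6 14 15 13)| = 35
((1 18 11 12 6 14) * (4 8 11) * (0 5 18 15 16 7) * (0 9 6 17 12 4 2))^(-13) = (0 2 18 5)(1 15 16 7 9 6 14)(4 11 8)(12 17)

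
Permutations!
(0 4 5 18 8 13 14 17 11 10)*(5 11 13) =[4, 1, 2, 3, 11, 18, 6, 7, 5, 9, 0, 10, 12, 14, 17, 15, 16, 13, 8] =(0 4 11 10)(5 18 8)(13 14 17)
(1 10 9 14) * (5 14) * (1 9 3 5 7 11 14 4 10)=(3 5 4 10)(7 11 14 9)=[0, 1, 2, 5, 10, 4, 6, 11, 8, 7, 3, 14, 12, 13, 9]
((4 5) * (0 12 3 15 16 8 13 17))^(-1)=(0 17 13 8 16 15 3 12)(4 5)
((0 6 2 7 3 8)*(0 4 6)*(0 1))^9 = ((0 1)(2 7 3 8 4 6))^9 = (0 1)(2 8)(3 6)(4 7)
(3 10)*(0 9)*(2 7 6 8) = (0 9)(2 7 6 8)(3 10) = [9, 1, 7, 10, 4, 5, 8, 6, 2, 0, 3]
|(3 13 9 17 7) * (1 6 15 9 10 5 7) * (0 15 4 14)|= |(0 15 9 17 1 6 4 14)(3 13 10 5 7)|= 40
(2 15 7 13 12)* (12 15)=(2 12)(7 13 15)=[0, 1, 12, 3, 4, 5, 6, 13, 8, 9, 10, 11, 2, 15, 14, 7]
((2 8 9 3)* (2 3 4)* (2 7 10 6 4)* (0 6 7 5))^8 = ((0 6 4 5)(2 8 9)(7 10))^8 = (10)(2 9 8)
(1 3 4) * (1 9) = (1 3 4 9) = [0, 3, 2, 4, 9, 5, 6, 7, 8, 1]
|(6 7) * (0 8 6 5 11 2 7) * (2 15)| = |(0 8 6)(2 7 5 11 15)| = 15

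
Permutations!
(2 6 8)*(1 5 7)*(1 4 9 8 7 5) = (2 6 7 4 9 8) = [0, 1, 6, 3, 9, 5, 7, 4, 2, 8]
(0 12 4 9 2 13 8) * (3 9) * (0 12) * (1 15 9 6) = (1 15 9 2 13 8 12 4 3 6) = [0, 15, 13, 6, 3, 5, 1, 7, 12, 2, 10, 11, 4, 8, 14, 9]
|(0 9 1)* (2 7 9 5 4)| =|(0 5 4 2 7 9 1)| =7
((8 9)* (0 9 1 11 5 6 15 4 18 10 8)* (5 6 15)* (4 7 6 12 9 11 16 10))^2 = (18)(0 12)(1 10)(5 7)(6 15)(8 16)(9 11)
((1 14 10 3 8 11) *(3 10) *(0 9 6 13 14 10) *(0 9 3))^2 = (0 8 1 9 13)(3 11 10 6 14)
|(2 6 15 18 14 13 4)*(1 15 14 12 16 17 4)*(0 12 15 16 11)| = |(0 12 11)(1 16 17 4 2 6 14 13)(15 18)| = 24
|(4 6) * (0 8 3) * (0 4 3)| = 6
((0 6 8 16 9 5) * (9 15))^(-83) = ((0 6 8 16 15 9 5))^(-83) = (0 6 8 16 15 9 5)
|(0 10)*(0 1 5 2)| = |(0 10 1 5 2)| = 5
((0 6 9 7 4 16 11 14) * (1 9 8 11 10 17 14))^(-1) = ((0 6 8 11 1 9 7 4 16 10 17 14))^(-1) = (0 14 17 10 16 4 7 9 1 11 8 6)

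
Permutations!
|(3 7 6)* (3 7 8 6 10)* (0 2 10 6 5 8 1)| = 10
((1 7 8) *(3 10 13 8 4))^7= (13)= ((1 7 4 3 10 13 8))^7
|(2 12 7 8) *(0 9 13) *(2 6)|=15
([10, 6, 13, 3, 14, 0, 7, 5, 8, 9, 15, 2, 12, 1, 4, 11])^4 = (0 2 7 15 1)(5 11 6 10 13)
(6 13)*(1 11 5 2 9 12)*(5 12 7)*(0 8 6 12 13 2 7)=(0 8 6 2 9)(1 11 13 12)(5 7)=[8, 11, 9, 3, 4, 7, 2, 5, 6, 0, 10, 13, 1, 12]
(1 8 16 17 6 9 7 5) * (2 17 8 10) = (1 10 2 17 6 9 7 5)(8 16) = [0, 10, 17, 3, 4, 1, 9, 5, 16, 7, 2, 11, 12, 13, 14, 15, 8, 6]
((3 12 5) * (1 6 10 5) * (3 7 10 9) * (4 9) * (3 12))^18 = ((1 6 4 9 12)(5 7 10))^18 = (1 9 6 12 4)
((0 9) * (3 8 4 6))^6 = ((0 9)(3 8 4 6))^6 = (9)(3 4)(6 8)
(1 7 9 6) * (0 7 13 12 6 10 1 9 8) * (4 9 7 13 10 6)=(0 13 12 4 9 6 7 8)(1 10)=[13, 10, 2, 3, 9, 5, 7, 8, 0, 6, 1, 11, 4, 12]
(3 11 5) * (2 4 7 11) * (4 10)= (2 10 4 7 11 5 3)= [0, 1, 10, 2, 7, 3, 6, 11, 8, 9, 4, 5]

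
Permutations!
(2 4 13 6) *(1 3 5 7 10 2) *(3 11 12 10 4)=[0, 11, 3, 5, 13, 7, 1, 4, 8, 9, 2, 12, 10, 6]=(1 11 12 10 2 3 5 7 4 13 6)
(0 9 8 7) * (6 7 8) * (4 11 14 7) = (0 9 6 4 11 14 7) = [9, 1, 2, 3, 11, 5, 4, 0, 8, 6, 10, 14, 12, 13, 7]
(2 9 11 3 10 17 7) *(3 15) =(2 9 11 15 3 10 17 7) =[0, 1, 9, 10, 4, 5, 6, 2, 8, 11, 17, 15, 12, 13, 14, 3, 16, 7]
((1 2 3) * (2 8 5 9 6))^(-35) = (9)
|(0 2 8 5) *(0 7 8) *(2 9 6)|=12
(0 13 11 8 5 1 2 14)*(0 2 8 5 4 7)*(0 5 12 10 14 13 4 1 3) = (0 4 7 5 3)(1 8)(2 13 11 12 10 14) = [4, 8, 13, 0, 7, 3, 6, 5, 1, 9, 14, 12, 10, 11, 2]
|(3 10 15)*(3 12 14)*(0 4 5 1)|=20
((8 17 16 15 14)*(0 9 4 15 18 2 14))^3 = ((0 9 4 15)(2 14 8 17 16 18))^3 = (0 15 4 9)(2 17)(8 18)(14 16)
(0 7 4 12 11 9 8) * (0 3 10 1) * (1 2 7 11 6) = [11, 0, 7, 10, 12, 5, 1, 4, 3, 8, 2, 9, 6] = (0 11 9 8 3 10 2 7 4 12 6 1)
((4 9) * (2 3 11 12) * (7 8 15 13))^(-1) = ((2 3 11 12)(4 9)(7 8 15 13))^(-1) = (2 12 11 3)(4 9)(7 13 15 8)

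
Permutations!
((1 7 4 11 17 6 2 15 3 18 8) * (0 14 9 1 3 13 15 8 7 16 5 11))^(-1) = (0 4 7 18 3 8 2 6 17 11 5 16 1 9 14)(13 15)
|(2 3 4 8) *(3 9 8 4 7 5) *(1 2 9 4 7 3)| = 10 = |(1 2 4 7 5)(8 9)|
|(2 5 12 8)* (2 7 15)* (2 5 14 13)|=15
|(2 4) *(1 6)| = |(1 6)(2 4)| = 2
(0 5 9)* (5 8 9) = [8, 1, 2, 3, 4, 5, 6, 7, 9, 0] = (0 8 9)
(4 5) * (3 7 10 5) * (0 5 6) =[5, 1, 2, 7, 3, 4, 0, 10, 8, 9, 6] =(0 5 4 3 7 10 6)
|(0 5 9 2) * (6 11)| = |(0 5 9 2)(6 11)| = 4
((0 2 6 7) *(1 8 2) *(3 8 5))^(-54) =((0 1 5 3 8 2 6 7))^(-54) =(0 5 8 6)(1 3 2 7)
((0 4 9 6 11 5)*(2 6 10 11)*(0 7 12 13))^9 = (13)(2 6) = ((0 4 9 10 11 5 7 12 13)(2 6))^9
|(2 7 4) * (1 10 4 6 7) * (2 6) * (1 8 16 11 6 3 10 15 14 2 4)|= 12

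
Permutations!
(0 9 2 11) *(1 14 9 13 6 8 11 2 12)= [13, 14, 2, 3, 4, 5, 8, 7, 11, 12, 10, 0, 1, 6, 9]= (0 13 6 8 11)(1 14 9 12)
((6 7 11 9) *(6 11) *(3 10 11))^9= ((3 10 11 9)(6 7))^9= (3 10 11 9)(6 7)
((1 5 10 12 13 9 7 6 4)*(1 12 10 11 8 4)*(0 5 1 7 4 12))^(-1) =(0 4 9 13 12 8 11 5)(6 7)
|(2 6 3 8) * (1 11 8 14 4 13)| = 9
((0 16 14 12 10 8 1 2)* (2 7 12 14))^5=(0 2 16)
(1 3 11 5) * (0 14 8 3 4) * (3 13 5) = (0 14 8 13 5 1 4)(3 11) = [14, 4, 2, 11, 0, 1, 6, 7, 13, 9, 10, 3, 12, 5, 8]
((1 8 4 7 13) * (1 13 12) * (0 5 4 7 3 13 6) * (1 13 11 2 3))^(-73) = ((0 5 4 1 8 7 12 13 6)(2 3 11))^(-73) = (0 6 13 12 7 8 1 4 5)(2 11 3)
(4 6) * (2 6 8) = (2 6 4 8) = [0, 1, 6, 3, 8, 5, 4, 7, 2]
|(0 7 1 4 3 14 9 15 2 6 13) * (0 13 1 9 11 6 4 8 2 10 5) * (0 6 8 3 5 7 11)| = 20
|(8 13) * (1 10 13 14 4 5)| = 7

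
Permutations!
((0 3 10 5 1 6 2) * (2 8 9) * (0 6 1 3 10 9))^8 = (10)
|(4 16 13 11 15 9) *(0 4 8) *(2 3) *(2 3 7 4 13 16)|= 6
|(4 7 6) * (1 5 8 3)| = |(1 5 8 3)(4 7 6)| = 12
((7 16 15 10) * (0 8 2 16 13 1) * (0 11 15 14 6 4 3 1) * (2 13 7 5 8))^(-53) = (0 14 3 15 8 2 6 1 10 13 16 4 11 5)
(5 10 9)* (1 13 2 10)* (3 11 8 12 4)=(1 13 2 10 9 5)(3 11 8 12 4)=[0, 13, 10, 11, 3, 1, 6, 7, 12, 5, 9, 8, 4, 2]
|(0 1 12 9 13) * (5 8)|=10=|(0 1 12 9 13)(5 8)|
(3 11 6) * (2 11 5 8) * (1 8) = (1 8 2 11 6 3 5) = [0, 8, 11, 5, 4, 1, 3, 7, 2, 9, 10, 6]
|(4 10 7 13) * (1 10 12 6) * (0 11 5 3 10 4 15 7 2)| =|(0 11 5 3 10 2)(1 4 12 6)(7 13 15)| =12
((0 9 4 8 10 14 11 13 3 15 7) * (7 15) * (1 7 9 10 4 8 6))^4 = (15)(0 13 4)(1 14 9)(3 6 10)(7 11 8)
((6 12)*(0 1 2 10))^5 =(0 1 2 10)(6 12)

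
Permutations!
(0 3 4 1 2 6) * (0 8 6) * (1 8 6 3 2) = [2, 1, 0, 4, 8, 5, 6, 7, 3] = (0 2)(3 4 8)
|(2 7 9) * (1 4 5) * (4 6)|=|(1 6 4 5)(2 7 9)|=12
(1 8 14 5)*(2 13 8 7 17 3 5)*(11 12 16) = [0, 7, 13, 5, 4, 1, 6, 17, 14, 9, 10, 12, 16, 8, 2, 15, 11, 3] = (1 7 17 3 5)(2 13 8 14)(11 12 16)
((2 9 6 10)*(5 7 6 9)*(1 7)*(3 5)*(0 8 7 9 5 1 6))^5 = ((0 8 7)(1 9 5 6 10 2 3))^5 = (0 7 8)(1 2 6 9 3 10 5)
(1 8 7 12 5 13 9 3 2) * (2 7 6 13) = [0, 8, 1, 7, 4, 2, 13, 12, 6, 3, 10, 11, 5, 9] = (1 8 6 13 9 3 7 12 5 2)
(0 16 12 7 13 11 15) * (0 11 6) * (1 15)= (0 16 12 7 13 6)(1 15 11)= [16, 15, 2, 3, 4, 5, 0, 13, 8, 9, 10, 1, 7, 6, 14, 11, 12]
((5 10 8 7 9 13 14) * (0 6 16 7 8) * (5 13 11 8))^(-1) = ((0 6 16 7 9 11 8 5 10)(13 14))^(-1) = (0 10 5 8 11 9 7 16 6)(13 14)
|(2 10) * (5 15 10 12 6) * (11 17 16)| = 6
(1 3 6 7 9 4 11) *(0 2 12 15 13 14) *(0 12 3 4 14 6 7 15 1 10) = (0 2 3 7 9 14 12 1 4 11 10)(6 15 13) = [2, 4, 3, 7, 11, 5, 15, 9, 8, 14, 0, 10, 1, 6, 12, 13]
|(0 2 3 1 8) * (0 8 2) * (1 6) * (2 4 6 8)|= 3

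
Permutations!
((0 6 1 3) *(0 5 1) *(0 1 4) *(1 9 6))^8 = ((0 1 3 5 4)(6 9))^8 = (9)(0 5 1 4 3)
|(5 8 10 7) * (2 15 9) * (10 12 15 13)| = 9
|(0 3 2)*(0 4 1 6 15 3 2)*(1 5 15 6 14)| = |(0 2 4 5 15 3)(1 14)| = 6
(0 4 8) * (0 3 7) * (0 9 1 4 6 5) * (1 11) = (0 6 5)(1 4 8 3 7 9 11) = [6, 4, 2, 7, 8, 0, 5, 9, 3, 11, 10, 1]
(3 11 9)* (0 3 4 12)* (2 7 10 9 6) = [3, 1, 7, 11, 12, 5, 2, 10, 8, 4, 9, 6, 0] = (0 3 11 6 2 7 10 9 4 12)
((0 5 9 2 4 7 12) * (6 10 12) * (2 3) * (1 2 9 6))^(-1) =(0 12 10 6 5)(1 7 4 2)(3 9)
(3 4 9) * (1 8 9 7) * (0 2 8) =(0 2 8 9 3 4 7 1) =[2, 0, 8, 4, 7, 5, 6, 1, 9, 3]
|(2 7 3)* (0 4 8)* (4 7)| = 6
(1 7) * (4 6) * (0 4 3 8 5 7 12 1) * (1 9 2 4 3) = [3, 12, 4, 8, 6, 7, 1, 0, 5, 2, 10, 11, 9] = (0 3 8 5 7)(1 12 9 2 4 6)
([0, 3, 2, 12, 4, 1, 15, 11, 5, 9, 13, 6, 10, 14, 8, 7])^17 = (1 3 12 10 13 14 8 5)(6 15 7 11)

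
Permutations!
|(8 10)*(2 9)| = 2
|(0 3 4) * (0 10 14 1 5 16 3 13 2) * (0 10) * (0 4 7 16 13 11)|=6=|(0 11)(1 5 13 2 10 14)(3 7 16)|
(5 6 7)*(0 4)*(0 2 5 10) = (0 4 2 5 6 7 10) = [4, 1, 5, 3, 2, 6, 7, 10, 8, 9, 0]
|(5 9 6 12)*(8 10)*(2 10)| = 12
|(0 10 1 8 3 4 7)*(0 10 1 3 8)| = |(0 1)(3 4 7 10)| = 4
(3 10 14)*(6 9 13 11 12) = (3 10 14)(6 9 13 11 12) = [0, 1, 2, 10, 4, 5, 9, 7, 8, 13, 14, 12, 6, 11, 3]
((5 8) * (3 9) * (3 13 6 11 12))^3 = (3 6)(5 8)(9 11)(12 13)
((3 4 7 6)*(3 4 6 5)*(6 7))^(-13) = (3 5 7)(4 6)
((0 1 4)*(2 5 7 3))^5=(0 4 1)(2 5 7 3)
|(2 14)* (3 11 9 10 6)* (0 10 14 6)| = |(0 10)(2 6 3 11 9 14)| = 6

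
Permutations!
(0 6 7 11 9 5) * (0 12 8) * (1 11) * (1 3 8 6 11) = (0 11 9 5 12 6 7 3 8) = [11, 1, 2, 8, 4, 12, 7, 3, 0, 5, 10, 9, 6]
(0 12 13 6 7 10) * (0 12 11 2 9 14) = (0 11 2 9 14)(6 7 10 12 13) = [11, 1, 9, 3, 4, 5, 7, 10, 8, 14, 12, 2, 13, 6, 0]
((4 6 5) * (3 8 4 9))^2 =(3 4 5)(6 9 8)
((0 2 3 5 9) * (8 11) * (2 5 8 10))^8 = (0 9 5)(2 11 3 10 8)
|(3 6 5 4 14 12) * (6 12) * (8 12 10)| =4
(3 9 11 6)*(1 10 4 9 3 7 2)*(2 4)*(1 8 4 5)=(1 10 2 8 4 9 11 6 7 5)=[0, 10, 8, 3, 9, 1, 7, 5, 4, 11, 2, 6]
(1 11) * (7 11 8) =(1 8 7 11) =[0, 8, 2, 3, 4, 5, 6, 11, 7, 9, 10, 1]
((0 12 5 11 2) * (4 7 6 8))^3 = (0 11 12 2 5)(4 8 6 7)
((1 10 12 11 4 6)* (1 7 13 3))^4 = (1 4 3 11 13 12 7 10 6)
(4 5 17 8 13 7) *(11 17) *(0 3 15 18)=[3, 1, 2, 15, 5, 11, 6, 4, 13, 9, 10, 17, 12, 7, 14, 18, 16, 8, 0]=(0 3 15 18)(4 5 11 17 8 13 7)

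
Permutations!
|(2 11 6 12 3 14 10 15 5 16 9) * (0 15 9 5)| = 8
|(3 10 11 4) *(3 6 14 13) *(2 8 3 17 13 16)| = |(2 8 3 10 11 4 6 14 16)(13 17)| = 18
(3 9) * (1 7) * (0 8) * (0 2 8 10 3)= [10, 7, 8, 9, 4, 5, 6, 1, 2, 0, 3]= (0 10 3 9)(1 7)(2 8)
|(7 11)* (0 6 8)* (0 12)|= |(0 6 8 12)(7 11)|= 4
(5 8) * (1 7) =(1 7)(5 8) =[0, 7, 2, 3, 4, 8, 6, 1, 5]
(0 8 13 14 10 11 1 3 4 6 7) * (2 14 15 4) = (0 8 13 15 4 6 7)(1 3 2 14 10 11) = [8, 3, 14, 2, 6, 5, 7, 0, 13, 9, 11, 1, 12, 15, 10, 4]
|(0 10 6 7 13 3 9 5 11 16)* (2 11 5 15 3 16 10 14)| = 9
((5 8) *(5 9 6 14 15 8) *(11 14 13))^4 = (6 15 13 8 11 9 14)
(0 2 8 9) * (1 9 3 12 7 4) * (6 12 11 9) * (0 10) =(0 2 8 3 11 9 10)(1 6 12 7 4) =[2, 6, 8, 11, 1, 5, 12, 4, 3, 10, 0, 9, 7]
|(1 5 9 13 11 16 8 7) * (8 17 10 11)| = 12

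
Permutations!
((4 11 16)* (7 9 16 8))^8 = (4 8 9)(7 16 11)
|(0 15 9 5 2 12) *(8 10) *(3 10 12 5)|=14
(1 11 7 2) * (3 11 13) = (1 13 3 11 7 2) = [0, 13, 1, 11, 4, 5, 6, 2, 8, 9, 10, 7, 12, 3]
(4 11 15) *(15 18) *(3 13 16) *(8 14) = (3 13 16)(4 11 18 15)(8 14) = [0, 1, 2, 13, 11, 5, 6, 7, 14, 9, 10, 18, 12, 16, 8, 4, 3, 17, 15]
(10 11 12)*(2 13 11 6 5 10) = [0, 1, 13, 3, 4, 10, 5, 7, 8, 9, 6, 12, 2, 11] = (2 13 11 12)(5 10 6)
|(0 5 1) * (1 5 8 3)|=|(0 8 3 1)|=4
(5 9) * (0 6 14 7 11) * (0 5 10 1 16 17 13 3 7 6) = [0, 16, 2, 7, 4, 9, 14, 11, 8, 10, 1, 5, 12, 3, 6, 15, 17, 13] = (1 16 17 13 3 7 11 5 9 10)(6 14)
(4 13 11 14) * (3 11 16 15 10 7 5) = (3 11 14 4 13 16 15 10 7 5) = [0, 1, 2, 11, 13, 3, 6, 5, 8, 9, 7, 14, 12, 16, 4, 10, 15]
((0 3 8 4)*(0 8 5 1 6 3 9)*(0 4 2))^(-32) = ((0 9 4 8 2)(1 6 3 5))^(-32) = (0 8 9 2 4)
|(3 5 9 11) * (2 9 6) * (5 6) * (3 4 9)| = |(2 3 6)(4 9 11)| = 3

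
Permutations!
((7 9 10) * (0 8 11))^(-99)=((0 8 11)(7 9 10))^(-99)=(11)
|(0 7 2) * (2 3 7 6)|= 6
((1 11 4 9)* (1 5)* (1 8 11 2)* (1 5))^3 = (1 8 9 5 4 2 11)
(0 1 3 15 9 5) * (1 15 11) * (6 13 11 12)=(0 15 9 5)(1 3 12 6 13 11)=[15, 3, 2, 12, 4, 0, 13, 7, 8, 5, 10, 1, 6, 11, 14, 9]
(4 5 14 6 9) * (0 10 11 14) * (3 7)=(0 10 11 14 6 9 4 5)(3 7)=[10, 1, 2, 7, 5, 0, 9, 3, 8, 4, 11, 14, 12, 13, 6]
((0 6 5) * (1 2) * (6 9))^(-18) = ((0 9 6 5)(1 2))^(-18) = (0 6)(5 9)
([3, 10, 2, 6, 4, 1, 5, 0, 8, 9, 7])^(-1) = (0 7 10 1 5 6 3)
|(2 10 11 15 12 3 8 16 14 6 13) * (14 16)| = 10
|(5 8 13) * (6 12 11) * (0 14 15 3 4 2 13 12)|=12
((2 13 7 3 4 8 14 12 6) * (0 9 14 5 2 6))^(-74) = ((0 9 14 12)(2 13 7 3 4 8 5))^(-74) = (0 14)(2 3 5 7 8 13 4)(9 12)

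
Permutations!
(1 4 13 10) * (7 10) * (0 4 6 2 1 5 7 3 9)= [4, 6, 1, 9, 13, 7, 2, 10, 8, 0, 5, 11, 12, 3]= (0 4 13 3 9)(1 6 2)(5 7 10)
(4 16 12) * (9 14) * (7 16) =(4 7 16 12)(9 14) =[0, 1, 2, 3, 7, 5, 6, 16, 8, 14, 10, 11, 4, 13, 9, 15, 12]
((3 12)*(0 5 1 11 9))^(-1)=((0 5 1 11 9)(3 12))^(-1)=(0 9 11 1 5)(3 12)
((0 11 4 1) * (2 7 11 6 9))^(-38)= ((0 6 9 2 7 11 4 1))^(-38)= (0 9 7 4)(1 6 2 11)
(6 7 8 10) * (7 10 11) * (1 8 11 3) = [0, 8, 2, 1, 4, 5, 10, 11, 3, 9, 6, 7] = (1 8 3)(6 10)(7 11)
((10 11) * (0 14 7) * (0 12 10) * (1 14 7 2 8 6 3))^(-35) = (1 14 2 8 6 3)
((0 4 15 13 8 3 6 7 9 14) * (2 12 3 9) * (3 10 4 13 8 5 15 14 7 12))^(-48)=((0 13 5 15 8 9 7 2 3 6 12 10 4 14))^(-48)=(0 3 5 12 8 4 7)(2 13 6 15 10 9 14)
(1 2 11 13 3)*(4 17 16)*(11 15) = (1 2 15 11 13 3)(4 17 16) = [0, 2, 15, 1, 17, 5, 6, 7, 8, 9, 10, 13, 12, 3, 14, 11, 4, 16]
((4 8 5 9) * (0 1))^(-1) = ((0 1)(4 8 5 9))^(-1) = (0 1)(4 9 5 8)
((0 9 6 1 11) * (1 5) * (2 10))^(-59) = (0 9 6 5 1 11)(2 10)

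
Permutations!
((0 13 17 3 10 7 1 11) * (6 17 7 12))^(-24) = (0 13 7 1 11)(3 10 12 6 17)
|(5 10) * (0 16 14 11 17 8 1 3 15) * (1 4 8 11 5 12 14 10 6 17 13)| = 26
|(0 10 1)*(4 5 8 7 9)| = 15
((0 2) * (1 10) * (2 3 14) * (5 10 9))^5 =(0 3 14 2)(1 9 5 10) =((0 3 14 2)(1 9 5 10))^5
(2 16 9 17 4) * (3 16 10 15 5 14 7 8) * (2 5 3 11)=(2 10 15 3 16 9 17 4 5 14 7 8 11)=[0, 1, 10, 16, 5, 14, 6, 8, 11, 17, 15, 2, 12, 13, 7, 3, 9, 4]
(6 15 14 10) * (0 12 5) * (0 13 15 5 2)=(0 12 2)(5 13 15 14 10 6)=[12, 1, 0, 3, 4, 13, 5, 7, 8, 9, 6, 11, 2, 15, 10, 14]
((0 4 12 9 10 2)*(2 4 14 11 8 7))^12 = (14)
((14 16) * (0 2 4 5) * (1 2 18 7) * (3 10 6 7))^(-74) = ((0 18 3 10 6 7 1 2 4 5)(14 16))^(-74) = (0 1 3 4 6)(2 10 5 7 18)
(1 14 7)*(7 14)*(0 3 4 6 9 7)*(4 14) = (0 3 14 4 6 9 7 1) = [3, 0, 2, 14, 6, 5, 9, 1, 8, 7, 10, 11, 12, 13, 4]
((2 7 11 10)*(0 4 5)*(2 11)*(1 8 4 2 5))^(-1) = ((0 2 7 5)(1 8 4)(10 11))^(-1) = (0 5 7 2)(1 4 8)(10 11)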